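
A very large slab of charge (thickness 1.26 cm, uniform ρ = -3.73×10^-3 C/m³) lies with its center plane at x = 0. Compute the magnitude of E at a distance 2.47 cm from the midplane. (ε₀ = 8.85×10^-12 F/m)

The point |x| = 2.47 cm lies outside the slab (half-thickness 0.0063 m). A symmetric pillbox spanning the full slab encloses Q_enc = ρ·d·A.
Flux = 2EA ⇒ E = |ρ|d/(2ε₀), independent of distance outside.
E = (3.73e-3)(0.0126)/(2·8.85×10^-12) = 2.66×10^6 N/C.

|E| ≈ 2.66e6 V/m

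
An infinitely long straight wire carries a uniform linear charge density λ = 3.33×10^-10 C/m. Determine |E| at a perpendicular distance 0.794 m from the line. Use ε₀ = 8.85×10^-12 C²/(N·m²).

E = 7.54 V/m

By cylindrical symmetry E is radial; use a coaxial Gaussian cylinder of radius 0.794 m and length L.
Q_enc = λL, so λ_enc = 3.33e-10 C/m.
By Gauss's law (flux through the curved wall only), E·2πrL = λ_enc L/ε₀.
E = |λ_enc|/(2πε₀r) = (3.33e-10)/(2π·8.85×10^-12·0.794) = 7.54 N/C.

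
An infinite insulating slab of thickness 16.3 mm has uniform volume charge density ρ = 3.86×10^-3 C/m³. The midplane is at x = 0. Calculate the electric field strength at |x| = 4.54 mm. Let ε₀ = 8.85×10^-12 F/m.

By symmetry E is perpendicular to the slab. A Gaussian pillbox from −4.54 mm to +4.54 mm (face area A) lies entirely within the slab.
Q_enc = ρ·(2x)·A and flux = 2EA, so 2EA = 2ρxA/ε₀ ⇒ E = |ρ|x/ε₀.
E = (3.86×10^-3)(0.00454)/(8.85×10^-12) = 1.98×10^6 N/C.

1.98e6 N/C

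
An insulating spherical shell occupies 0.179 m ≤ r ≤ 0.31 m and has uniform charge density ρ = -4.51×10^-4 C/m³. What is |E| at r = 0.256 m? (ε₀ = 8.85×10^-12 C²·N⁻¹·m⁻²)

Use a concentric Gaussian sphere at r = 0.256 m (within the shell material, 0.179 m < r < 0.31 m).
Enclosed charge is the volume from a to r: Q_enc = (4π/3)ρ(r³ − a³) = -2.086×10^-5 C.
Gauss's law: E·4πr² = Q_enc/ε₀.
E = |Q_enc|/(4πε₀r²) = (2.086×10^-5)/(4π·8.85×10^-12·(0.256)²) = 2.86×10^6 N/C.

E = 2.86×10^6 V/m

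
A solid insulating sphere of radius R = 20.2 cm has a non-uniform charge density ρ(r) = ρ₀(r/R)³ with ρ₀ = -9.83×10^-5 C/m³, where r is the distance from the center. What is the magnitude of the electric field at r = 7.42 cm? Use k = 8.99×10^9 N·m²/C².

|E| ≈ 6.81×10^3 N/C

By spherical symmetry E is radial; choose a Gaussian sphere of radius r = 7.42 cm (r < R).
Integrate the density: Q_enc = 4π ∫₀^r ρ₀(r'/R)^3 r'² dr' = 4πρ₀ r^6/(6·R³) = -4.169×10^-9 C.
By Gauss's law, ∮E·dA = E·4πr² = Q_enc/ε₀.
E = k|Q_enc|/r² = (8.99×10^9)(4.169×10^-9)/(0.0742)² = 6.81×10^3 N/C.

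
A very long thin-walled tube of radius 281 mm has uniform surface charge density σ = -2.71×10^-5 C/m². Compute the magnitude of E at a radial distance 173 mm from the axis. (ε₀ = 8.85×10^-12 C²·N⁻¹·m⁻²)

|E| = 0 N/C

By cylindrical symmetry E is radial; use a coaxial Gaussian cylinder of radius 173 mm and length L (r < 281 mm, inside the shell).
All the surface charge lies outside this cylinder: Q_enc = 0, hence E = 0.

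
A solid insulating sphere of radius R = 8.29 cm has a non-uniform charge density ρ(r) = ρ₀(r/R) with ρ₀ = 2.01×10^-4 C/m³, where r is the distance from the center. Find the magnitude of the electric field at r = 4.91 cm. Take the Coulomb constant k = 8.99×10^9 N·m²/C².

1.65×10^5 V/m

By spherical symmetry E is radial; choose a Gaussian sphere of radius r = 4.91 cm (r < R).
Integrate the density: Q_enc = 4π ∫₀^r ρ₀(r'/R)^1 r'² dr' = 4πρ₀ r^4/(4·R) = 4.427e-8 C.
By Gauss's law, ∮E·dA = E·4πr² = Q_enc/ε₀.
E = k|Q_enc|/r² = (8.99×10^9)(4.427×10^-8)/(0.0491)² = 1.65×10^5 N/C.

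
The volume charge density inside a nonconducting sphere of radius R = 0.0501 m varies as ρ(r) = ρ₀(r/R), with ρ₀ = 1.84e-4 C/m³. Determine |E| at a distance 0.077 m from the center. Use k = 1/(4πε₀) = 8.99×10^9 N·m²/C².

1.10e5 V/m

By spherical symmetry E is radial; choose a Gaussian sphere of radius r = 0.077 m (r > R, all charge enclosed).
Q_enc = 4π ∫₀^R ρ₀(r'/R)^1 r'² dr' = 4πρ₀R³/4 = 7.269e-8 C.
Applying ∮E·dA = Q_enc/ε₀ with Φ = E(4πr²):
E = k|Q_enc|/r² = (8.99×10^9)(7.269×10^-8)/(0.077)² = 1.10×10^5 N/C.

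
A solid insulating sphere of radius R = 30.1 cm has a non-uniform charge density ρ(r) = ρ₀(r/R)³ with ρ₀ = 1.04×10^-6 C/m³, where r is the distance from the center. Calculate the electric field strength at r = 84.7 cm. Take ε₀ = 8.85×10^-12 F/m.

Symmetry ⇒ E = E(r) r̂. Gaussian sphere of radius r = 84.7 cm (r > R, all charge enclosed).
Q_enc = 4π ∫₀^R ρ₀(r'/R)^3 r'² dr' = 4πρ₀R³/6 = 5.94×10^-8 C.
By Gauss's law, ∮E·dA = E·4πr² = Q_enc/ε₀.
E = |Q_enc|/(4πε₀r²) = (5.94e-8)/(4π·8.85×10^-12·(0.847)²) = 745 N/C.

|E| = 745 V/m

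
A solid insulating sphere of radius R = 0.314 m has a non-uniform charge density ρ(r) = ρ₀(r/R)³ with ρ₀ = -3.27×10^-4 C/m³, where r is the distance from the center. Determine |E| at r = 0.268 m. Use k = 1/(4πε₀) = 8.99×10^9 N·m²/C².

1.03e6 V/m

Take a concentric spherical Gaussian surface of radius r = 0.268 m (r < R).
Q_enc = ∫₀^r ρ(r')·4πr'² dr' = (4πρ₀/R³) ∫₀^r r'^5 dr' = 4πρ₀ r^6/(6·R³) = -8.196×10^-6 C.
Gauss's law: E·4πr² = Q_enc/ε₀.
E = k|Q_enc|/r² = (8.99×10^9)(8.196e-6)/(0.268)² = 1.03e6 N/C.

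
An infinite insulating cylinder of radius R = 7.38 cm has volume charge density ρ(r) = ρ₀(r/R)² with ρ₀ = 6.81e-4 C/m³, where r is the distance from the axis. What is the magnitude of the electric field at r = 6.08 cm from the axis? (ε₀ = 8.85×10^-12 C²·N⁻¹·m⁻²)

|E| ≈ 7.94e5 V/m

Coaxial Gaussian cylinder, radius r = 6.08 cm, length L (r < R).
λ_enc = ∫₀^r ρ(r')·2πr' dr' = (2πρ₀/R²)·r^4/4 = 2.684e-6 C/m.
By Gauss's law (flux through the curved wall only), E·2πrL = λ_enc L/ε₀.
E = |λ_enc|/(2πε₀r) = (2.684×10^-6)/(2π·8.85×10^-12·0.0608) = 7.94e5 N/C.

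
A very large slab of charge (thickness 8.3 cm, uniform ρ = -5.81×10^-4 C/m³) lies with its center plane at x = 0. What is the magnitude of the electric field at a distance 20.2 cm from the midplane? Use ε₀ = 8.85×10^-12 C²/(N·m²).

|E| ≈ 2.72×10^6 N/C

The point |x| = 20.2 cm lies outside the slab (half-thickness 0.0415 m). A symmetric pillbox spanning the full slab encloses Q_enc = ρ·d·A.
Flux = 2EA ⇒ E = |ρ|d/(2ε₀), independent of distance outside.
E = (5.81×10^-4)(0.083)/(2·8.85×10^-12) = 2.72×10^6 N/C.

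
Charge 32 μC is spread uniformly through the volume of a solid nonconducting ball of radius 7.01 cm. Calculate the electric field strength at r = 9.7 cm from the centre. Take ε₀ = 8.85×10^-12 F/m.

|E| = 3.06×10^7 V/m

Symmetry ⇒ E = E(r) r̂. Gaussian sphere of radius r = 9.7 cm (r > R, so the entire charge is enclosed).
Q_enc = 32 μC = 3.20e-5 C.
By Gauss's law, ∮E·dA = E·4πr² = Q_enc/ε₀.
E = |Q_enc|/(4πε₀r²) = (3.20×10^-5)/(4π·8.85×10^-12·(0.097)²) = 3.06×10^7 N/C.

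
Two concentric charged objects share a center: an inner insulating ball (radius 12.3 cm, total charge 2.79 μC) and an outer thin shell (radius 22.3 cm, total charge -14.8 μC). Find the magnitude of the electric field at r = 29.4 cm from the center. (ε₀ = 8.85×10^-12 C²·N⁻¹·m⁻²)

Symmetry ⇒ E = E(r) r̂. Gaussian sphere of radius r = 29.4 cm (r > 22.3 cm, enclosing both).
Q_enc = (2.79 μC) + (-14.8 μC) = -1.201e-5 C.
Applying ∮E·dA = Q_enc/ε₀ with Φ = E(4πr²):
E = |Q_enc|/(4πε₀r²) = (1.201×10^-5)/(4π·8.85×10^-12·(0.294)²) = 1.25×10^6 N/C.

|E| = 1.25e6 N/C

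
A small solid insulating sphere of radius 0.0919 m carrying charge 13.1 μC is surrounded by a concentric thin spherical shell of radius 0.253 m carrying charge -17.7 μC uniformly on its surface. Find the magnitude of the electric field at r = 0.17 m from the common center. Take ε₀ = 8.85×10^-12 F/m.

Take a concentric spherical Gaussian surface of radius r = 0.17 m (between the bodies, 0.0919 m < r < 0.253 m).
The shell at 0.253 m lies outside the Gaussian surface, so Q_enc = 13.1 μC = 1.31e-5 C.
Applying ∮E·dA = Q_enc/ε₀ with Φ = E(4πr²):
E = |Q_enc|/(4πε₀r²) = (1.31×10^-5)/(4π·8.85×10^-12·(0.17)²) = 4.08×10^6 N/C.

4.08e6 V/m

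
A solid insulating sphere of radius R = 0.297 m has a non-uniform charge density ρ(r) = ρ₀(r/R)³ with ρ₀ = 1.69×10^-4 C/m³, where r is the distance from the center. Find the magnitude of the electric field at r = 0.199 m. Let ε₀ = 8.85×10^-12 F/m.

|E| ≈ 1.91×10^5 N/C

Symmetry ⇒ E = E(r) r̂. Gaussian sphere of radius r = 0.199 m (r < R).
Integrate the density: Q_enc = 4π ∫₀^r ρ₀(r'/R)^3 r'² dr' = 4πρ₀ r^6/(6·R³) = 8.391×10^-7 C.
By Gauss's law, ∮E·dA = E·4πr² = Q_enc/ε₀.
E = |Q_enc|/(4πε₀r²) = (8.391e-7)/(4π·8.85×10^-12·(0.199)²) = 1.91×10^5 N/C.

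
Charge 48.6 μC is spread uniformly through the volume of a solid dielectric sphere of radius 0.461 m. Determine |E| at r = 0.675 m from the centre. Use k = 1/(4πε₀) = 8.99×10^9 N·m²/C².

E ≈ 9.59×10^5 N/C

Symmetry ⇒ E = E(r) r̂. Gaussian sphere of radius r = 0.675 m (r > R, so the entire charge is enclosed).
Q_enc = 48.6 μC = 4.86×10^-5 C.
By Gauss's law, ∮E·dA = E·4πr² = Q_enc/ε₀.
E = k|Q_enc|/r² = (8.99×10^9)(4.86×10^-5)/(0.675)² = 9.59×10^5 N/C.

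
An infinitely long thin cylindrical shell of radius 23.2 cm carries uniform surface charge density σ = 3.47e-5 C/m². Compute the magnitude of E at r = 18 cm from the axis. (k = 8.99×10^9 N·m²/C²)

E = 0

Choose a coaxial cylinder of radius r = 18 cm (arbitrary length L) as the Gaussian surface (r < 23.2 cm, inside the shell).
No charge is enclosed, so Gauss's law gives E·2πrL = 0 ⇒ E = 0.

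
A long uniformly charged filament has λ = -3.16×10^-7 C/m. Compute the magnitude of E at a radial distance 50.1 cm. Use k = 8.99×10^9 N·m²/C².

E ≈ 1.13e4 V/m

Take a coaxial cylindrical Gaussian surface of radius r = 50.1 cm and length L.
Q_enc = λL, so λ_enc = -3.16×10^-7 C/m.
Applying ∮E·dA = Q_enc/ε₀ with the end caps contributing no flux:
E = 2k|λ_enc|/r = 2(8.99×10^9)(3.16×10^-7)/(0.501) = 1.13×10^4 N/C.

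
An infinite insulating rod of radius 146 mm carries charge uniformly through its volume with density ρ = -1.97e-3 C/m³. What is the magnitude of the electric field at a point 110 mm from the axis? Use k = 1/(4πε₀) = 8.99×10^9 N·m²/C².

E = 1.22×10^7 N/C

By cylindrical symmetry E is radial; use a coaxial Gaussian cylinder of radius 110 mm and length L (r < R).
Charge inside radius r per length L is ρ·πr²·L, so λ_enc = ρπr² = -7.489×10^-5 C/m.
Applying ∮E·dA = Q_enc/ε₀ with the end caps contributing no flux:
E = 2k|λ_enc|/r = 2(8.99×10^9)(7.489e-5)/(0.11) = 1.22e7 N/C.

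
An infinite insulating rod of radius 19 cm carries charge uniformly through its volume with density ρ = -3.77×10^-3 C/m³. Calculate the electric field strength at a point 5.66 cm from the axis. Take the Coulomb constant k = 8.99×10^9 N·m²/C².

Take a coaxial cylindrical Gaussian surface of radius r = 5.66 cm and length L (r < R).
Charge inside radius r per length L is ρ·πr²·L, so λ_enc = ρπr² = -3.794×10^-5 C/m.
Gauss's law: E·2πrL = λ_enc L/ε₀.
E = 2k|λ_enc|/r = 2(8.99×10^9)(3.794×10^-5)/(0.0566) = 1.21×10^7 N/C.

E = 1.21×10^7 V/m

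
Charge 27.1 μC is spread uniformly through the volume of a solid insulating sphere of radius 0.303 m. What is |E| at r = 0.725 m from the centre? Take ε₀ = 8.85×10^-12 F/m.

4.64×10^5 N/C

By spherical symmetry E is radial; choose a Gaussian sphere of radius r = 0.725 m (r > R, so the entire charge is enclosed).
Q_enc = 27.1 μC = 2.71×10^-5 C.
Since E is radial and uniform over the Gaussian sphere, Φ = E·4πr² = Q_enc/ε₀.
E = |Q_enc|/(4πε₀r²) = (2.71e-5)/(4π·8.85×10^-12·(0.725)²) = 4.64e5 N/C.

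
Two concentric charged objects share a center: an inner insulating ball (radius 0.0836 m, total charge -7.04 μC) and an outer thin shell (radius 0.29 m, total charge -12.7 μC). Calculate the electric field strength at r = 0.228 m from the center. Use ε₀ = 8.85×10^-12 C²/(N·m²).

Use a concentric Gaussian sphere at r = 0.228 m (between the bodies, 0.0836 m < r < 0.29 m).
Only the inner charge is enclosed; the outer shell contributes nothing inside itself. Q_enc = -7.04 μC = -7.04e-6 C.
By Gauss's law, ∮E·dA = E·4πr² = Q_enc/ε₀.
E = |Q_enc|/(4πε₀r²) = (7.04e-6)/(4π·8.85×10^-12·(0.228)²) = 1.22e6 N/C.

E = 1.22×10^6 V/m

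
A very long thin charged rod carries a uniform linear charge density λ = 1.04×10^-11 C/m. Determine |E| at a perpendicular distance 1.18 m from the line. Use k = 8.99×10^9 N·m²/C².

|E| ≈ 0.158 N/C

Coaxial Gaussian cylinder, radius r = 1.18 m, length L.
Q_enc = λL, so λ_enc = 1.04×10^-11 C/m.
Gauss's law: E·2πrL = λ_enc L/ε₀.
E = 2k|λ_enc|/r = 2(8.99×10^9)(1.04×10^-11)/(1.18) = 0.158 N/C.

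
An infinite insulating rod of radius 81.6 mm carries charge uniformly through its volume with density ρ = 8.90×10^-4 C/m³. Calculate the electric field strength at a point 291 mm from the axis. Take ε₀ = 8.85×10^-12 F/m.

By cylindrical symmetry E is radial; use a coaxial Gaussian cylinder of radius 291 mm and length L (r > 81.6 mm, full cross-section enclosed).
λ_enc = ρ·πR² = (8.90×10^-4)π(0.0816)² = 1.862×10^-5 C/m.
Applying ∮E·dA = Q_enc/ε₀ with the end caps contributing no flux:
E = |λ_enc|/(2πε₀r) = (1.862×10^-5)/(2π·8.85×10^-12·0.291) = 1.15×10^6 N/C.

|E| = 1.15×10^6 V/m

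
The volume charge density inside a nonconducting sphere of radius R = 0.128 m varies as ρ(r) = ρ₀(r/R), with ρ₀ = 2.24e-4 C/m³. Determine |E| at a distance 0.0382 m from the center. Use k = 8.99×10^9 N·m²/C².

By spherical symmetry E is radial; choose a Gaussian sphere of radius r = 0.0382 m (r < R).
Q_enc = ∫₀^r ρ(r')·4πr'² dr' = (4πρ₀/R) ∫₀^r r'^3 dr' = 4πρ₀ r^4/(4·R) = 1.171×10^-8 C.
Gauss's law: E·4πr² = Q_enc/ε₀.
E = k|Q_enc|/r² = (8.99×10^9)(1.171×10^-8)/(0.0382)² = 7.21×10^4 N/C.

E = 7.21×10^4 V/m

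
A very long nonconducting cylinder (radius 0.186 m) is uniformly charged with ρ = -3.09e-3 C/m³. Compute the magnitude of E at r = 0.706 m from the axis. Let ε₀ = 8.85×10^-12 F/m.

E ≈ 8.55×10^6 V/m

Coaxial Gaussian cylinder, radius r = 0.706 m, length L (r > 0.186 m, full cross-section enclosed).
λ_enc = ρ·πR² = (-3.09×10^-3)π(0.186)² = -3.358e-4 C/m.
Gauss's law: E·2πrL = λ_enc L/ε₀.
E = |λ_enc|/(2πε₀r) = (3.358×10^-4)/(2π·8.85×10^-12·0.706) = 8.55×10^6 N/C.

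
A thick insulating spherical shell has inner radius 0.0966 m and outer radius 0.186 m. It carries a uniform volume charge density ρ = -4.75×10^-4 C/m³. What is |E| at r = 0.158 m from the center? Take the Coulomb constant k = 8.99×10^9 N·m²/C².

Use a concentric Gaussian sphere at r = 0.158 m (within the shell material, 0.0966 m < r < 0.186 m).
Enclosed charge is the volume from a to r: Q_enc = (4π/3)ρ(r³ − a³) = -6.054×10^-6 C.
Applying ∮E·dA = Q_enc/ε₀ with Φ = E(4πr²):
E = k|Q_enc|/r² = (8.99×10^9)(6.054e-6)/(0.158)² = 2.18×10^6 N/C.

2.18e6 N/C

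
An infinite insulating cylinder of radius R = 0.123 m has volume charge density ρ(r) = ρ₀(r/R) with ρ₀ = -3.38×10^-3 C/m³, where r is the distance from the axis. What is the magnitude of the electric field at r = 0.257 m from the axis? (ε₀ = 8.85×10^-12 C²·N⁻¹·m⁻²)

7.49×10^6 N/C

By cylindrical symmetry E is radial; use a coaxial Gaussian cylinder of radius 0.257 m and length L (r > R, full charge per length enclosed).
λ_enc = 2π ∫₀^R ρ₀(r'/R)^1 r' dr' = 2πρ₀R²/3 = -1.071×10^-4 C/m.
Since E is radial and uniform over the curved surface, Φ = E·2πrL = Q_enc/ε₀ = λ_enc L/ε₀.
E = |λ_enc|/(2πε₀r) = (1.071×10^-4)/(2π·8.85×10^-12·0.257) = 7.49×10^6 N/C.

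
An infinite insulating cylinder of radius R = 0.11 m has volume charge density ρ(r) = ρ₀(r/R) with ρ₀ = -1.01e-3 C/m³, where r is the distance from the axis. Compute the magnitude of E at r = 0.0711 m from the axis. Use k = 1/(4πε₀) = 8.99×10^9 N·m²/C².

Take a coaxial cylindrical Gaussian surface of radius r = 0.0711 m and length L (r < R).
λ_enc = ∫₀^r ρ(r')·2πr' dr' = (2πρ₀/R)·r^3/3 = -6.912×10^-6 C/m.
Applying ∮E·dA = Q_enc/ε₀ with the end caps contributing no flux:
E = 2k|λ_enc|/r = 2(8.99×10^9)(6.912×10^-6)/(0.0711) = 1.75×10^6 N/C.

1.75e6 V/m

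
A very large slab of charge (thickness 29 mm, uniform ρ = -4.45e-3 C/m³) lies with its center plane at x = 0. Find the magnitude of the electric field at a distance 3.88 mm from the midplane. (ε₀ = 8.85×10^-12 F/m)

E = 1.95×10^6 V/m

By symmetry E is perpendicular to the slab. A Gaussian pillbox from −3.88 mm to +3.88 mm (face area A) lies entirely within the slab.
Q_enc = ρ·(2x)·A and flux = 2EA, so 2EA = 2ρxA/ε₀ ⇒ E = |ρ|x/ε₀.
E = (4.45×10^-3)(0.00388)/(8.85×10^-12) = 1.95e6 N/C.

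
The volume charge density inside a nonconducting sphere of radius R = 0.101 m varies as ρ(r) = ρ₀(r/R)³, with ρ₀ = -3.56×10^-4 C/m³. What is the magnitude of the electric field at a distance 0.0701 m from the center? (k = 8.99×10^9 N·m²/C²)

By spherical symmetry E is radial; choose a Gaussian sphere of radius r = 0.0701 m (r < R).
Q_enc = ∫₀^r ρ(r')·4πr'² dr' = (4πρ₀/R³) ∫₀^r r'^5 dr' = 4πρ₀ r^6/(6·R³) = -8.587×10^-8 C.
Applying ∮E·dA = Q_enc/ε₀ with Φ = E(4πr²):
E = k|Q_enc|/r² = (8.99×10^9)(8.587×10^-8)/(0.0701)² = 1.57×10^5 N/C.

|E| = 1.57×10^5 N/C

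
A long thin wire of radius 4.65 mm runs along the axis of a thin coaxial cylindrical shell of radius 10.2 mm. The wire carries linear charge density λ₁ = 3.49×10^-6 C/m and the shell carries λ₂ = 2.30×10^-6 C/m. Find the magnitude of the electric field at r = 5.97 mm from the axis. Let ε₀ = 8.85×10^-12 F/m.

Coaxial Gaussian cylinder, radius r = 5.97 mm, length L (between the conductors, 4.65 mm < r < 10.2 mm).
The shell at 10.2 mm lies outside the Gaussian surface, so λ_enc = λ₁ = 3.49×10^-6 C/m.
Applying ∮E·dA = Q_enc/ε₀ with the end caps contributing no flux:
E = |λ_enc|/(2πε₀r) = (3.49×10^-6)/(2π·8.85×10^-12·0.00597) = 1.05×10^7 N/C.

|E| = 1.05×10^7 V/m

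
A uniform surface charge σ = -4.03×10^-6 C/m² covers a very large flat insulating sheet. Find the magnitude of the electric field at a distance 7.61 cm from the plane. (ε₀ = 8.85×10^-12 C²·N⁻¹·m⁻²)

By planar symmetry E is perpendicular to the sheet and uniform; use a Gaussian pillbox with flat faces of area A on each side of the sheet.
Only the two end caps contribute flux: Φ = 2EA. With Q_enc = σA, Gauss's law gives E = |σ|/(2ε₀).
E = |σ|/(2ε₀) = (4.03×10^-6)/(2·8.85×10^-12) = 2.28×10^5 N/C.

E = 2.28e5 N/C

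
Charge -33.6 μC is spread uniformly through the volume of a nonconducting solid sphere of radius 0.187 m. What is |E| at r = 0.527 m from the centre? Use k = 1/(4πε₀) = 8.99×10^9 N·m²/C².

E ≈ 1.09×10^6 V/m

Use a concentric Gaussian sphere at r = 0.527 m (r > R, so the entire charge is enclosed).
Q_enc = -33.6 μC = -3.36×10^-5 C.
Gauss's law: E·4πr² = Q_enc/ε₀.
E = k|Q_enc|/r² = (8.99×10^9)(3.36e-5)/(0.527)² = 1.09e6 N/C.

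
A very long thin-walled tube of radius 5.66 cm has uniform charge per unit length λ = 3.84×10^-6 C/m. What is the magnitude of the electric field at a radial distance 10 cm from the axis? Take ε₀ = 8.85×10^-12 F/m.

|E| = 6.91e5 N/C

Coaxial Gaussian cylinder, radius r = 10 cm, length L (r > 5.66 cm).
The full line charge is enclosed: λ_enc = 3.84×10^-6 C/m.
Applying ∮E·dA = Q_enc/ε₀ with the end caps contributing no flux:
E = |λ_enc|/(2πε₀r) = (3.84×10^-6)/(2π·8.85×10^-12·0.1) = 6.91×10^5 N/C.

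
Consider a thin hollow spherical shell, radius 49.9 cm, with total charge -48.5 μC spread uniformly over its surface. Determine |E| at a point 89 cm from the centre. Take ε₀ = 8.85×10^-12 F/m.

Symmetry ⇒ E = E(r) r̂. Gaussian sphere of radius r = 89 cm (r > 49.9 cm).
The entire shell is enclosed: Q_enc = -4.85×10^-5 C.
By Gauss's law, ∮E·dA = E·4πr² = Q_enc/ε₀.
E = |Q_enc|/(4πε₀r²) = (4.85×10^-5)/(4π·8.85×10^-12·(0.89)²) = 5.51×10^5 N/C.

|E| = 5.51×10^5 V/m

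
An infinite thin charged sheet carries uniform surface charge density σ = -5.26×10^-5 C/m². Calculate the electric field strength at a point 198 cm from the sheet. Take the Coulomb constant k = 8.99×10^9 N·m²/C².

2.97e6 V/m

The symmetry is planar: E is normal to the sheet and the same magnitude on both sides. Take a pillbox straddling the sheet with end-cap area A.
Flux Φ = 2EA and Q_enc = σA, so 2EA = σA/ε₀ ⇒ E = |σ|/(2ε₀), independent of distance.
E = 2πk|σ| = 2π(8.99×10^9)(5.26×10^-5) = 2.97×10^6 N/C.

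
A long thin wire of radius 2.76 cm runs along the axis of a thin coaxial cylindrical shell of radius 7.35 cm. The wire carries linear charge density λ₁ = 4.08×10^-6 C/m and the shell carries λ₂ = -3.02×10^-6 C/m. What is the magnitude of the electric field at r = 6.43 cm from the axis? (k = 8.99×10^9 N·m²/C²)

1.14e6 N/C

By cylindrical symmetry E is radial; use a coaxial Gaussian cylinder of radius 6.43 cm and length L (between the conductors, 2.76 cm < r < 7.35 cm).
The shell at 7.35 cm lies outside the Gaussian surface, so λ_enc = λ₁ = 4.08×10^-6 C/m.
Since E is radial and uniform over the curved surface, Φ = E·2πrL = Q_enc/ε₀ = λ_enc L/ε₀.
E = 2k|λ_enc|/r = 2(8.99×10^9)(4.08×10^-6)/(0.0643) = 1.14×10^6 N/C.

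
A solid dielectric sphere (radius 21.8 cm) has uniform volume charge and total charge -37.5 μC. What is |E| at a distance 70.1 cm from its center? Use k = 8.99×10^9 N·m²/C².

Use a concentric Gaussian sphere at r = 70.1 cm (r > R, so the entire charge is enclosed).
Q_enc = -37.5 μC = -3.75×10^-5 C.
Applying ∮E·dA = Q_enc/ε₀ with Φ = E(4πr²):
E = k|Q_enc|/r² = (8.99×10^9)(3.75×10^-5)/(0.701)² = 6.86×10^5 N/C.

E ≈ 6.86×10^5 N/C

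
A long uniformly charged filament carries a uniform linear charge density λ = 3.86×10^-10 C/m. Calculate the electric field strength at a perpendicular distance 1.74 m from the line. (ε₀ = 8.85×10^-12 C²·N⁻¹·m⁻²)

Coaxial Gaussian cylinder, radius r = 1.74 m, length L.
Q_enc = λL, so λ_enc = 3.86×10^-10 C/m.
Applying ∮E·dA = Q_enc/ε₀ with the end caps contributing no flux:
E = |λ_enc|/(2πε₀r) = (3.86×10^-10)/(2π·8.85×10^-12·1.74) = 3.99 N/C.

E = 3.99 N/C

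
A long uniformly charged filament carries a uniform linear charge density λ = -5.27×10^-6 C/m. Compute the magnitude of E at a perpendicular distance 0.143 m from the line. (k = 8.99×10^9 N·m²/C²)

Choose a coaxial cylinder of radius r = 0.143 m (arbitrary length L) as the Gaussian surface.
Q_enc = λL, so λ_enc = -5.27e-6 C/m.
By Gauss's law (flux through the curved wall only), E·2πrL = λ_enc L/ε₀.
E = 2k|λ_enc|/r = 2(8.99×10^9)(5.27e-6)/(0.143) = 6.63×10^5 N/C.

|E| = 6.63×10^5 N/C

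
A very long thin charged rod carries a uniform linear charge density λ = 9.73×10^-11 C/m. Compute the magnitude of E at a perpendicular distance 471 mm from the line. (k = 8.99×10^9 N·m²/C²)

E = 3.71 N/C

By cylindrical symmetry E is radial; use a coaxial Gaussian cylinder of radius 471 mm and length L.
Q_enc = λL, so λ_enc = 9.73e-11 C/m.
By Gauss's law (flux through the curved wall only), E·2πrL = λ_enc L/ε₀.
E = 2k|λ_enc|/r = 2(8.99×10^9)(9.73×10^-11)/(0.471) = 3.71 N/C.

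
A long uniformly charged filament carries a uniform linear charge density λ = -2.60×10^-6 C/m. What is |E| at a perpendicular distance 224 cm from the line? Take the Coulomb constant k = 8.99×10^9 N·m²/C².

2.09e4 N/C

Take a coaxial cylindrical Gaussian surface of radius r = 224 cm and length L.
Q_enc = λL, so λ_enc = -2.60e-6 C/m.
Applying ∮E·dA = Q_enc/ε₀ with the end caps contributing no flux:
E = 2k|λ_enc|/r = 2(8.99×10^9)(2.60×10^-6)/(2.24) = 2.09e4 N/C.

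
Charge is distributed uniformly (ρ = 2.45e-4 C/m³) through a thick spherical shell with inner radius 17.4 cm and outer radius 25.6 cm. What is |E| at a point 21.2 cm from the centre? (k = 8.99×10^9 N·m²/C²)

E ≈ 8.75×10^5 N/C

Symmetry ⇒ E = E(r) r̂. Gaussian sphere of radius r = 21.2 cm (within the shell material, 17.4 cm < r < 25.6 cm).
Only the shell between 17.4 cm and r is enclosed: Q_enc = ρ·(4π/3)(r³ − a³) = (2.45×10^-4)·(4π/3)·((0.212)³ − (0.174)³) = 4.372×10^-6 C.
Applying ∮E·dA = Q_enc/ε₀ with Φ = E(4πr²):
E = k|Q_enc|/r² = (8.99×10^9)(4.372×10^-6)/(0.212)² = 8.75×10^5 N/C.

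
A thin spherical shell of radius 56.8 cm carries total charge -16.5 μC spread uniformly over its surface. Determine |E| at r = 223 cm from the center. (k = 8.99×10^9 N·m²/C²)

2.98×10^4 N/C

Symmetry ⇒ E = E(r) r̂. Gaussian sphere of radius r = 223 cm (r > 56.8 cm).
The entire shell is enclosed: Q_enc = -1.65×10^-5 C.
Applying ∮E·dA = Q_enc/ε₀ with Φ = E(4πr²):
E = k|Q_enc|/r² = (8.99×10^9)(1.65e-5)/(2.23)² = 2.98e4 N/C.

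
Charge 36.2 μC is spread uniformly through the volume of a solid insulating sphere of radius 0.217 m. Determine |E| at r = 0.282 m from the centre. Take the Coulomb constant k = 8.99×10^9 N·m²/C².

|E| = 4.09e6 N/C

Use a concentric Gaussian sphere at r = 0.282 m (r > R, so the entire charge is enclosed).
Q_enc = 36.2 μC = 3.62×10^-5 C.
Since E is radial and uniform over the Gaussian sphere, Φ = E·4πr² = Q_enc/ε₀.
E = k|Q_enc|/r² = (8.99×10^9)(3.62×10^-5)/(0.282)² = 4.09×10^6 N/C.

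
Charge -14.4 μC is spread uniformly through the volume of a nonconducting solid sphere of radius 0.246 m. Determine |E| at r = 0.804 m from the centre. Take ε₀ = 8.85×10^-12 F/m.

E ≈ 2.00×10^5 V/m

Symmetry ⇒ E = E(r) r̂. Gaussian sphere of radius r = 0.804 m (r > R, so the entire charge is enclosed).
Q_enc = -14.4 μC = -1.44×10^-5 C.
Applying ∮E·dA = Q_enc/ε₀ with Φ = E(4πr²):
E = |Q_enc|/(4πε₀r²) = (1.44e-5)/(4π·8.85×10^-12·(0.804)²) = 2.00×10^5 N/C.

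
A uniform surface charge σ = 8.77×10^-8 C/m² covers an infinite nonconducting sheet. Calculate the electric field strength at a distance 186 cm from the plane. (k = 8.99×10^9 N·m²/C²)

|E| ≈ 4.95×10^3 V/m

By planar symmetry E is perpendicular to the sheet and uniform; use a Gaussian pillbox with flat faces of area A on each side of the sheet.
Flux Φ = 2EA and Q_enc = σA, so 2EA = σA/ε₀ ⇒ E = |σ|/(2ε₀), independent of distance.
E = 2πk|σ| = 2π(8.99×10^9)(8.77×10^-8) = 4.95×10^3 N/C.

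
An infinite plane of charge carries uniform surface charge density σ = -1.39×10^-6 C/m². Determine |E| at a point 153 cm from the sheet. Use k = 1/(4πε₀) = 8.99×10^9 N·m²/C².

|E| ≈ 7.85×10^4 N/C

Choose a cylindrical pillbox piercing the sheet, end faces (area A) parallel to it.
Flux Φ = 2EA and Q_enc = σA, so 2EA = σA/ε₀ ⇒ E = |σ|/(2ε₀), independent of distance.
E = 2πk|σ| = 2π(8.99×10^9)(1.39×10^-6) = 7.85×10^4 N/C.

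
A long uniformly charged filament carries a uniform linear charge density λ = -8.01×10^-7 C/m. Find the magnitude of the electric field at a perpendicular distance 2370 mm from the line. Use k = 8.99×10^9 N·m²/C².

Coaxial Gaussian cylinder, radius r = 2370 mm, length L.
Q_enc = λL, so λ_enc = -8.01e-7 C/m.
By Gauss's law (flux through the curved wall only), E·2πrL = λ_enc L/ε₀.
E = 2k|λ_enc|/r = 2(8.99×10^9)(8.01e-7)/(2.37) = 6.08e3 N/C.

|E| ≈ 6.08×10^3 V/m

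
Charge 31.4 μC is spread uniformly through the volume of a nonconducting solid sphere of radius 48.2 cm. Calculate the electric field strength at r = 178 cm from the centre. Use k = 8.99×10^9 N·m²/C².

8.91×10^4 V/m

Take a concentric spherical Gaussian surface of radius r = 178 cm (r > R, so the entire charge is enclosed).
Q_enc = 31.4 μC = 3.14×10^-5 C.
Since E is radial and uniform over the Gaussian sphere, Φ = E·4πr² = Q_enc/ε₀.
E = k|Q_enc|/r² = (8.99×10^9)(3.14×10^-5)/(1.78)² = 8.91e4 N/C.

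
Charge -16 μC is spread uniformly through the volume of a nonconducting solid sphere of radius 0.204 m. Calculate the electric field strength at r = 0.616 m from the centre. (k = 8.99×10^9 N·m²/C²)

E = 3.79×10^5 N/C

Symmetry ⇒ E = E(r) r̂. Gaussian sphere of radius r = 0.616 m (r > R, so the entire charge is enclosed).
Q_enc = -16 μC = -1.60×10^-5 C.
Gauss's law: E·4πr² = Q_enc/ε₀.
E = k|Q_enc|/r² = (8.99×10^9)(1.60e-5)/(0.616)² = 3.79×10^5 N/C.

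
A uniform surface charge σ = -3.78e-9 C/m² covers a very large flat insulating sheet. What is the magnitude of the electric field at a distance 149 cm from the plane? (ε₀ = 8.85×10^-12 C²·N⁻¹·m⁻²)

The symmetry is planar: E is normal to the sheet and the same magnitude on both sides. Take a pillbox straddling the sheet with end-cap area A.
Only the two end caps contribute flux: Φ = 2EA. With Q_enc = σA, Gauss's law gives E = |σ|/(2ε₀).
E = |σ|/(2ε₀) = (3.78×10^-9)/(2·8.85×10^-12) = 214 N/C.

E ≈ 214 V/m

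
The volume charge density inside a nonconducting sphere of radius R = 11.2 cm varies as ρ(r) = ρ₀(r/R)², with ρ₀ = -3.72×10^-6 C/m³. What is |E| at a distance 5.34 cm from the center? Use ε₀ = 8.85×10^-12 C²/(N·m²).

|E| = 1.02×10^3 V/m

Take a concentric spherical Gaussian surface of radius r = 5.34 cm (r < R).
Q_enc = ∫₀^r ρ(r')·4πr'² dr' = (4πρ₀/R²) ∫₀^r r'^4 dr' = 4πρ₀ r^5/(5·R²) = -3.236e-10 C.
Applying ∮E·dA = Q_enc/ε₀ with Φ = E(4πr²):
E = |Q_enc|/(4πε₀r²) = (3.236×10^-10)/(4π·8.85×10^-12·(0.0534)²) = 1.02e3 N/C.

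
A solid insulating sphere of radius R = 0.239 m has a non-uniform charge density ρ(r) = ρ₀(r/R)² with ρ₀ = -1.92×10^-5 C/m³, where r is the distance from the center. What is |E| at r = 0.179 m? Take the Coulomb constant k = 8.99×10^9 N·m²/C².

|E| ≈ 4.36×10^4 N/C

Symmetry ⇒ E = E(r) r̂. Gaussian sphere of radius r = 0.179 m (r < R).
Q_enc = ∫₀^r ρ(r')·4πr'² dr' = (4πρ₀/R²) ∫₀^r r'^4 dr' = 4πρ₀ r^5/(5·R²) = -1.552e-7 C.
Since E is radial and uniform over the Gaussian sphere, Φ = E·4πr² = Q_enc/ε₀.
E = k|Q_enc|/r² = (8.99×10^9)(1.552×10^-7)/(0.179)² = 4.36×10^4 N/C.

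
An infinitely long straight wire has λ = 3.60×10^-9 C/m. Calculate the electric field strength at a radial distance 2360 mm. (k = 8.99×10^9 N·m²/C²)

27.4 V/m

Take a coaxial cylindrical Gaussian surface of radius r = 2360 mm and length L.
Q_enc = λL, so λ_enc = 3.60×10^-9 C/m.
Since E is radial and uniform over the curved surface, Φ = E·2πrL = Q_enc/ε₀ = λ_enc L/ε₀.
E = 2k|λ_enc|/r = 2(8.99×10^9)(3.60×10^-9)/(2.36) = 27.4 N/C.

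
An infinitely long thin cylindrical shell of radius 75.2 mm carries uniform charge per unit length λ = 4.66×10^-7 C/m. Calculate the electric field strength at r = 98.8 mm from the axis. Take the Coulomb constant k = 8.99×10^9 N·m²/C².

8.48×10^4 N/C

Coaxial Gaussian cylinder, radius r = 98.8 mm, length L (r > 75.2 mm).
The full line charge is enclosed: λ_enc = 4.66e-7 C/m.
Gauss's law: E·2πrL = λ_enc L/ε₀.
E = 2k|λ_enc|/r = 2(8.99×10^9)(4.66×10^-7)/(0.0988) = 8.48×10^4 N/C.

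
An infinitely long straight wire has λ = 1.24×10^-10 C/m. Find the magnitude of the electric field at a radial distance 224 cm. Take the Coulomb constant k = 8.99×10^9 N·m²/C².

E ≈ 0.995 N/C

Choose a coaxial cylinder of radius r = 224 cm (arbitrary length L) as the Gaussian surface.
Q_enc = λL, so λ_enc = 1.24×10^-10 C/m.
By Gauss's law (flux through the curved wall only), E·2πrL = λ_enc L/ε₀.
E = 2k|λ_enc|/r = 2(8.99×10^9)(1.24×10^-10)/(2.24) = 0.995 N/C.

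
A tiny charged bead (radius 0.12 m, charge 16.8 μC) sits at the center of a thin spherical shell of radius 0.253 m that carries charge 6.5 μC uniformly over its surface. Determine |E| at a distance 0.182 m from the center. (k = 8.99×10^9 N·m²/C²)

|E| = 4.56×10^6 N/C

By spherical symmetry E is radial; choose a Gaussian sphere of radius r = 0.182 m (between the bodies, 0.12 m < r < 0.253 m).
The shell at 0.253 m lies outside the Gaussian surface, so Q_enc = 16.8 μC = 1.68×10^-5 C.
By Gauss's law, ∮E·dA = E·4πr² = Q_enc/ε₀.
E = k|Q_enc|/r² = (8.99×10^9)(1.68e-5)/(0.182)² = 4.56×10^6 N/C.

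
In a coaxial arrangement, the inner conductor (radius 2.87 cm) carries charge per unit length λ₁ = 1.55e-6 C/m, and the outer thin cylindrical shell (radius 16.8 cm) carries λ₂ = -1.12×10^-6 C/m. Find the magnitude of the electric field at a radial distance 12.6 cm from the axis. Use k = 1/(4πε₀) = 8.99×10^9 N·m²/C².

Take a coaxial cylindrical Gaussian surface of radius r = 12.6 cm and length L (between the conductors, 2.87 cm < r < 16.8 cm).
The shell at 16.8 cm lies outside the Gaussian surface, so λ_enc = λ₁ = 1.55×10^-6 C/m.
Since E is radial and uniform over the curved surface, Φ = E·2πrL = Q_enc/ε₀ = λ_enc L/ε₀.
E = 2k|λ_enc|/r = 2(8.99×10^9)(1.55×10^-6)/(0.126) = 2.21e5 N/C.

2.21×10^5 V/m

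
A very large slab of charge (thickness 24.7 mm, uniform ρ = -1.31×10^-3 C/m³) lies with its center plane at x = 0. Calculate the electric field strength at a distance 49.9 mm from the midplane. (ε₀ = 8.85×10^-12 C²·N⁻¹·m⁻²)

E = 1.83×10^6 N/C

The point |x| = 49.9 mm lies outside the slab (half-thickness 0.01235 m). A symmetric pillbox spanning the full slab encloses Q_enc = ρ·d·A.
Flux = 2EA ⇒ E = |ρ|d/(2ε₀), independent of distance outside.
E = (1.31e-3)(0.0247)/(2·8.85×10^-12) = 1.83×10^6 N/C.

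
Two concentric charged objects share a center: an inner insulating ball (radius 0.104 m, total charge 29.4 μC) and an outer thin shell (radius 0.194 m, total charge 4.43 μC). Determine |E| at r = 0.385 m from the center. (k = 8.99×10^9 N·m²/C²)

Use a concentric Gaussian sphere at r = 0.385 m (r > 0.194 m, enclosing both).
Q_enc = (29.4 μC) + (4.43 μC) = 3.383×10^-5 C.
Since E is radial and uniform over the Gaussian sphere, Φ = E·4πr² = Q_enc/ε₀.
E = k|Q_enc|/r² = (8.99×10^9)(3.383×10^-5)/(0.385)² = 2.05×10^6 N/C.

|E| ≈ 2.05×10^6 N/C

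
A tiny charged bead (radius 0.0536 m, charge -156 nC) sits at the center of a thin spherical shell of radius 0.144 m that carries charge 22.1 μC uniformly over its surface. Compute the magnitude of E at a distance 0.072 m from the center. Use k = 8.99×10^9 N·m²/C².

E ≈ 2.71×10^5 N/C

By spherical symmetry E is radial; choose a Gaussian sphere of radius r = 0.072 m (between the bodies, 0.0536 m < r < 0.144 m).
Only the inner charge is enclosed; the outer shell contributes nothing inside itself. Q_enc = -156 nC = -1.56×10^-7 C.
By Gauss's law, ∮E·dA = E·4πr² = Q_enc/ε₀.
E = k|Q_enc|/r² = (8.99×10^9)(1.56e-7)/(0.072)² = 2.71e5 N/C.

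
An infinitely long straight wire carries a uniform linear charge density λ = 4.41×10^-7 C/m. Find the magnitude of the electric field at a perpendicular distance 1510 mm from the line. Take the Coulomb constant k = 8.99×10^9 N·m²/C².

|E| = 5.25×10^3 N/C

Choose a coaxial cylinder of radius r = 1510 mm (arbitrary length L) as the Gaussian surface.
Q_enc = λL, so λ_enc = 4.41e-7 C/m.
Gauss's law: E·2πrL = λ_enc L/ε₀.
E = 2k|λ_enc|/r = 2(8.99×10^9)(4.41×10^-7)/(1.51) = 5.25×10^3 N/C.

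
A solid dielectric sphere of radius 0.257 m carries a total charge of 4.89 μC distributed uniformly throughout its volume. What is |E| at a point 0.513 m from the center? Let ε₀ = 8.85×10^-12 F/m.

Symmetry ⇒ E = E(r) r̂. Gaussian sphere of radius r = 0.513 m (r > R, so the entire charge is enclosed).
Q_enc = 4.89 μC = 4.89×10^-6 C.
By Gauss's law, ∮E·dA = E·4πr² = Q_enc/ε₀.
E = |Q_enc|/(4πε₀r²) = (4.89e-6)/(4π·8.85×10^-12·(0.513)²) = 1.67×10^5 N/C.

|E| ≈ 1.67×10^5 N/C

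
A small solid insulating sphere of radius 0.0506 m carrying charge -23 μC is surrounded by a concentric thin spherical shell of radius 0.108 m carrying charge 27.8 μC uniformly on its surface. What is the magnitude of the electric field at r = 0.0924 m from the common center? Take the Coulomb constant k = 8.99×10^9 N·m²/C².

E = 2.42e7 N/C

Take a concentric spherical Gaussian surface of radius r = 0.0924 m (between the bodies, 0.0506 m < r < 0.108 m).
Only the inner charge is enclosed; the outer shell contributes nothing inside itself. Q_enc = -23 μC = -2.30×10^-5 C.
By Gauss's law, ∮E·dA = E·4πr² = Q_enc/ε₀.
E = k|Q_enc|/r² = (8.99×10^9)(2.30e-5)/(0.0924)² = 2.42×10^7 N/C.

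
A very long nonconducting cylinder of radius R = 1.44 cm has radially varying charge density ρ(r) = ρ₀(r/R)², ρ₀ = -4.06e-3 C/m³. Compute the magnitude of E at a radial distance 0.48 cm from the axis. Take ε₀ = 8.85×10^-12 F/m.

Coaxial Gaussian cylinder, radius r = 0.48 cm, length L (r < R).
λ_enc = ∫₀^r ρ(r')·2πr' dr' = (2πρ₀/R²)·r^4/4 = -1.633×10^-8 C/m.
Gauss's law: E·2πrL = λ_enc L/ε₀.
E = |λ_enc|/(2πε₀r) = (1.633×10^-8)/(2π·8.85×10^-12·0.0048) = 6.12×10^4 N/C.

E = 6.12e4 N/C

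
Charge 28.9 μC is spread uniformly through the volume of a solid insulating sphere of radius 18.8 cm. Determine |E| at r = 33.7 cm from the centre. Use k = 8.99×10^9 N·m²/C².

Symmetry ⇒ E = E(r) r̂. Gaussian sphere of radius r = 33.7 cm (r > R, so the entire charge is enclosed).
Q_enc = 28.9 μC = 2.89×10^-5 C.
By Gauss's law, ∮E·dA = E·4πr² = Q_enc/ε₀.
E = k|Q_enc|/r² = (8.99×10^9)(2.89×10^-5)/(0.337)² = 2.29×10^6 N/C.

2.29×10^6 N/C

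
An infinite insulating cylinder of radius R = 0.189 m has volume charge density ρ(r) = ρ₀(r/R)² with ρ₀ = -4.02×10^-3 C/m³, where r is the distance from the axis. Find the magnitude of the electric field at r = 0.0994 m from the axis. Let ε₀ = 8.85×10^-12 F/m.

Coaxial Gaussian cylinder, radius r = 0.0994 m, length L (r < R).
Integrating ρ over the cross-section to radius r: λ_enc = (2πρ₀/R²) ∫₀^r r'^3 dr' = 2πρ₀ r^4/(4·R²) = -1.726×10^-5 C/m.
Applying ∮E·dA = Q_enc/ε₀ with the end caps contributing no flux:
E = |λ_enc|/(2πε₀r) = (1.726×10^-5)/(2π·8.85×10^-12·0.0994) = 3.12×10^6 N/C.

3.12×10^6 V/m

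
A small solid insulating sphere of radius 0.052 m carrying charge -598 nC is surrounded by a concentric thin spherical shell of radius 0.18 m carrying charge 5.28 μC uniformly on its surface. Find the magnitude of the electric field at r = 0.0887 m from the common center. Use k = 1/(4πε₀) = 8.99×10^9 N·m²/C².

Symmetry ⇒ E = E(r) r̂. Gaussian sphere of radius r = 0.0887 m (between the bodies, 0.052 m < r < 0.18 m).
The shell at 0.18 m lies outside the Gaussian surface, so Q_enc = -598 nC = -5.98e-7 C.
Since E is radial and uniform over the Gaussian sphere, Φ = E·4πr² = Q_enc/ε₀.
E = k|Q_enc|/r² = (8.99×10^9)(5.98×10^-7)/(0.0887)² = 6.83e5 N/C.

|E| = 6.83×10^5 N/C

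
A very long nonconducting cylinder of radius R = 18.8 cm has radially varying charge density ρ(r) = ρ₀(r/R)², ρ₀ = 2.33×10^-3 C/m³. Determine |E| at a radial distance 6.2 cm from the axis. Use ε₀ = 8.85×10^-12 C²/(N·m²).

Coaxial Gaussian cylinder, radius r = 6.2 cm, length L (r < R).
λ_enc = ∫₀^r ρ(r')·2πr' dr' = (2πρ₀/R²)·r^4/4 = 1.53×10^-6 C/m.
Since E is radial and uniform over the curved surface, Φ = E·2πrL = Q_enc/ε₀ = λ_enc L/ε₀.
E = |λ_enc|/(2πε₀r) = (1.53e-6)/(2π·8.85×10^-12·0.062) = 4.44e5 N/C.

|E| = 4.44×10^5 V/m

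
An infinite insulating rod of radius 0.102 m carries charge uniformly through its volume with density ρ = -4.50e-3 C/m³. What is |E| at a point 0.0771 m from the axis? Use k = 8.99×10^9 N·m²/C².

Choose a coaxial cylinder of radius r = 0.0771 m (arbitrary length L) as the Gaussian surface (r < R).
Charge inside radius r per length L is ρ·πr²·L, so λ_enc = ρπr² = -8.404×10^-5 C/m.
Gauss's law: E·2πrL = λ_enc L/ε₀.
E = 2k|λ_enc|/r = 2(8.99×10^9)(8.404×10^-5)/(0.0771) = 1.96×10^7 N/C.

E = 1.96e7 V/m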